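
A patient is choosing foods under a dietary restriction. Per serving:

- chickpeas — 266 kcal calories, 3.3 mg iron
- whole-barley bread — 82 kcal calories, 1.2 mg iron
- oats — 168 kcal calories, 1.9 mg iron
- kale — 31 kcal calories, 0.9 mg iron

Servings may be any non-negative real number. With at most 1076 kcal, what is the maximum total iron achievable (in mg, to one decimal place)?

Iron per kcal: kale 0.02903, whole-barley bread 0.01463, chickpeas 0.01241, oats 0.01131.
With no serving limits, spend the whole calories allowance on kale: 1076 kcal / 31 kcal × 0.9 mg = 31.2 mg.

31.2 mg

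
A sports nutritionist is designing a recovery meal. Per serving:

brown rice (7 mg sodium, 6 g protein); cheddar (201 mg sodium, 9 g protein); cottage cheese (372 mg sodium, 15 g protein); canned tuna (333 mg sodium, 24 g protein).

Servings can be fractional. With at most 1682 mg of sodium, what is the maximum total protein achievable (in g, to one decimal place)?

1441.7 g

Protein per mg sodium: brown rice 0.8571, canned tuna 0.07207, cheddar 0.04478, cottage cheese 0.04032.
With no serving limits, spend the whole sodium allowance on brown rice: 1682 mg / 7 mg × 6 g = 1441.7 g.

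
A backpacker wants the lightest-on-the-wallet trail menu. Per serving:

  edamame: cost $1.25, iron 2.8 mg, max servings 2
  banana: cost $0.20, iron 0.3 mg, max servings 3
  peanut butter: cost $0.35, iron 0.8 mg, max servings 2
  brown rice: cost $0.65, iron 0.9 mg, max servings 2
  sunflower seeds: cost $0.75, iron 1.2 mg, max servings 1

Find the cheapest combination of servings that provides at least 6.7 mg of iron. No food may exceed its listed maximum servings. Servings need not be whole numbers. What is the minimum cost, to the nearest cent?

Cost per mg of iron: peanut butter $0.4375, edamame $0.4464, sunflower seeds $0.6250, banana $0.6667, brown rice $0.7222.
Take 2 servings of peanut butter: +1.6 mg iron for $0.70 (total $0.70, still need 5.1 mg).
Take 1.821 servings of edamame: +5.1 mg iron for $2.28 (total $2.98, still need 0.0 mg).
Filling from the cheapest source first is optimal under one linear minimum: $2.98.

$2.98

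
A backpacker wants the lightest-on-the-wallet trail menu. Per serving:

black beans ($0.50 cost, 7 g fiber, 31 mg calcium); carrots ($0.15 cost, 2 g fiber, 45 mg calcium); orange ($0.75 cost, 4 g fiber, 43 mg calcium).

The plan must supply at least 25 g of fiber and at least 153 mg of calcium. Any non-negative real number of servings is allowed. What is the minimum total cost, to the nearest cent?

With two linear requirements the optimum uses one or two foods; enumerate the corners.
black beans only: max(25/7, 153/31) = 4.935 servings → $2.47.
carrots only: max(25/2, 153/45) = 12.5 servings → $1.88.
orange only: max(25/4, 153/43) = 6.25 servings → $4.69.
black beans + carrots with both tight: 3.237 servings and 1.17 servings → $1.79.
black beans + orange with both tight: 2.616 servings and 1.672 servings → $2.56.
carrots + orange: intersection lies outside the first quadrant.
The minimum over all feasible corners is $1.79.

$1.79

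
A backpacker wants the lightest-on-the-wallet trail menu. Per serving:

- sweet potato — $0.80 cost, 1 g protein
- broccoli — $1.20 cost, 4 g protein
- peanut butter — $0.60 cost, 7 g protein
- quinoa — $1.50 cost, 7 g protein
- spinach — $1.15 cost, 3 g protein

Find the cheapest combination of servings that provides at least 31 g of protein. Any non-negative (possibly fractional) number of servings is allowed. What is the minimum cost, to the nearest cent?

Cost per g of protein: peanut butter $0.0857, quinoa $0.2143, broccoli $0.3000, spinach $0.3833, sweet potato $0.8000.
With no serving limits, use only peanut butter: 31 g / 7 g = 4.429 servings × $0.60 = $2.66.

$2.66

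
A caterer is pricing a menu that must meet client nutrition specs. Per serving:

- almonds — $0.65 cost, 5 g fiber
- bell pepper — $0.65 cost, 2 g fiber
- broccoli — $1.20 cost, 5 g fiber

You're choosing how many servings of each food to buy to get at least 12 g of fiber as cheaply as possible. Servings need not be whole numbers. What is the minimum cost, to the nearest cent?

Cost per g of fiber: almonds $0.1300, broccoli $0.2400, bell pepper $0.3250.
With no serving limits, use only almonds: 12 g / 5 g = 2.4 servings × $0.65 = $1.56.

$1.56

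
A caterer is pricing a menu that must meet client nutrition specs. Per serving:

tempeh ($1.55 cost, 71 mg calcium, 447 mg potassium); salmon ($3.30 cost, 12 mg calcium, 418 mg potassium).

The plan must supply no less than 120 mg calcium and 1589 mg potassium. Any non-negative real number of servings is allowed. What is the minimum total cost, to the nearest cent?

$5.51

An LP optimum is at a vertex; with two nutrient constraints at most two foods are used. Check each candidate.
tempeh only: max(120/71, 1589/447) = 3.555 servings → $5.51.
salmon only: max(120/12, 1589/418) = 10 servings → $33.00.
tempeh + salmon with both tight: 1.279 servings and 2.434 servings → $10.01.
The minimum over all feasible corners is $5.51.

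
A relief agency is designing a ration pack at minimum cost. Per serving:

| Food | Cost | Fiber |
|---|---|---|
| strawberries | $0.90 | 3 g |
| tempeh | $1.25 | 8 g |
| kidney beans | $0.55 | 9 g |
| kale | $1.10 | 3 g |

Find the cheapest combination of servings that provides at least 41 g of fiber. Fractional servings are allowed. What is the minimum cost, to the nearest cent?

$2.51

Cost per g of fiber: kidney beans $0.0611, tempeh $0.1562, strawberries $0.3000, kale $0.3667.
With no serving limits, use only kidney beans: 41 g / 9 g = 4.556 servings × $0.55 = $2.51.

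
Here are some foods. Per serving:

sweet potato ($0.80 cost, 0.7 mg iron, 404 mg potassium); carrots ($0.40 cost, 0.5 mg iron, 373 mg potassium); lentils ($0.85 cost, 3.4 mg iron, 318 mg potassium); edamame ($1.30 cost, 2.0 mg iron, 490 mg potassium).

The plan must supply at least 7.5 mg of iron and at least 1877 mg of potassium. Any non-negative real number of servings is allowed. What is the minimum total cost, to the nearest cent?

$2.87

With two linear requirements the optimum uses one or two foods; enumerate the corners.
sweet potato only: max(7.5/0.7, 1877/404) = 10.71 servings → $8.57.
carrots only: max(7.5/0.5, 1877/373) = 15 servings → $6.00.
lentils only: max(7.5/3.4, 1877/318) = 5.903 servings → $5.02.
edamame only: max(7.5/2.0, 1877/490) = 3.831 servings → $4.98.
sweet potato + carrots with both targets exact would need a negative amount; discard.
sweet potato + lentils with both tight: 3.472 servings and 1.491 servings → $4.05.
sweet potato + edamame with both tight: 0.1699 servings and 3.691 servings → $4.93.
carrots + lentils with both tight: 3.603 servings and 1.676 servings → $2.87.
carrots + edamame with both tight: 0.1577 servings and 3.711 servings → $4.89.
lentils + edamame: the both-tight solution has a negative serving — not a feasible corner.
So the least-cost plan costs $2.87.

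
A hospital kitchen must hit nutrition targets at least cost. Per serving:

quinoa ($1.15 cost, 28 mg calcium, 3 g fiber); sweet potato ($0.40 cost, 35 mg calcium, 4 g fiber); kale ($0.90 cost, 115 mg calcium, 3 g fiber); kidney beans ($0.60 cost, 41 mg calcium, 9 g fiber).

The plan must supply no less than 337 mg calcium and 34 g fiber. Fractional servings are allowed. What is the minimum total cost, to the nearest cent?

$3.52

quinoa only: max(337/28, 34/3) = 12.04 servings → $13.84.
sweet potato only: max(337/35, 34/4) = 9.629 servings → $3.85.
kale only: max(337/115, 34/3) = 11.33 servings → $10.20.
kidney beans only: max(337/41, 34/9) = 8.22 servings → $4.93.
quinoa + sweet potato with both targets exact would need a negative amount; discard.
quinoa + kale with both tight: 11.11 servings and 0.2261 servings → $12.98.
quinoa + kidney beans with both targets exact would need a negative amount; discard.
sweet potato + kale with both tight: 8.166 servings and 0.4451 servings → $3.67.
sweet potato + kidney beans with both targets exact would need a negative amount; discard.
kale + kidney beans with both tight: 1.797 servings and 3.179 servings → $3.52.
So the least-cost plan costs $3.52.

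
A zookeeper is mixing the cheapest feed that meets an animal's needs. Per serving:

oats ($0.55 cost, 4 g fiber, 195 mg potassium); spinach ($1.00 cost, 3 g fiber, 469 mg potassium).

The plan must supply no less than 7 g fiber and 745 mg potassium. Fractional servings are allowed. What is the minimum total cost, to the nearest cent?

Compare the cost at each extreme point of the feasible region.
oats only: max(7/4, 745/195) = 3.821 servings → $2.10.
spinach only: max(7/3, 745/469) = 2.333 servings → $2.33.
oats + spinach with both tight: 0.8118 servings and 1.251 servings → $1.70.
Cheapest feasible corner: $1.70.

$1.70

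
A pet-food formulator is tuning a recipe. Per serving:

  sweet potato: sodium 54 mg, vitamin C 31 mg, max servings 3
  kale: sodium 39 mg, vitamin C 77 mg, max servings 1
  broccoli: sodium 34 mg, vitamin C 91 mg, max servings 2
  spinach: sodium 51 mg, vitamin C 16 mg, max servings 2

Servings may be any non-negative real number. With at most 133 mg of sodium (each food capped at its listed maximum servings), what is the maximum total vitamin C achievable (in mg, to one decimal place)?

273.9 mg

Vitamin C per mg sodium: broccoli 2.676, kale 1.974, sweet potato 0.5741, spinach 0.3137.
Take 2 servings of broccoli: uses 68 mg sodium, +182.0 mg vitamin C (running total 182.0 mg).
Take 1 serving of kale: uses 39 mg sodium, +77.0 mg vitamin C (running total 259.0 mg).
Take 0.4815 servings of sweet potato: uses 26 mg sodium, +14.9 mg vitamin C (running total 273.9 mg).
Filling greedily by vitamin C-per-mg sodium is optimal for one linear limit, giving 273.9 mg.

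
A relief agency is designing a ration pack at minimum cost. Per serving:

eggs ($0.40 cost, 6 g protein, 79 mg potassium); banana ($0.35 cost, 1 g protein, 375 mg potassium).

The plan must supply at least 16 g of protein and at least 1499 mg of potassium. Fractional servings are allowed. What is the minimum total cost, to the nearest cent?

$2.08

With two linear requirements the optimum uses one or two foods; enumerate the corners.
eggs only: max(16/6, 1499/79) = 18.97 servings → $7.59.
banana only: max(16/1, 1499/375) = 16 servings → $5.60.
eggs + banana with both tight: 2.073 servings and 3.561 servings → $2.08.
So the least-cost plan costs $2.08.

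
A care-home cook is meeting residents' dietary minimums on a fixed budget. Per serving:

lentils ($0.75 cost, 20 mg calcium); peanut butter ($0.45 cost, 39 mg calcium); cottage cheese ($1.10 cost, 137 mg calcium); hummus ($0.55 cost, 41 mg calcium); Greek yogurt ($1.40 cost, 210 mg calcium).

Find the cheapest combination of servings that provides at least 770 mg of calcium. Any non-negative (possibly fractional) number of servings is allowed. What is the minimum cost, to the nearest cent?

Cost per mg of calcium: Greek yogurt $0.0067, cottage cheese $0.0080, peanut butter $0.0115, hummus $0.0134, lentils $0.0375.
With no serving limits, use only Greek yogurt: 770 mg / 210 mg = 3.667 servings × $1.40 = $5.13.

$5.13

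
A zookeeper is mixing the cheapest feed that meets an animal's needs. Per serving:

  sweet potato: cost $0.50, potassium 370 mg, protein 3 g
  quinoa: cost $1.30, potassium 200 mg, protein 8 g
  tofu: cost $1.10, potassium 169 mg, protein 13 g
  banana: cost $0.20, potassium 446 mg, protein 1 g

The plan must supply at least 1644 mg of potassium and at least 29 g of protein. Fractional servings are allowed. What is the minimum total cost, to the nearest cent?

$2.79

An LP optimum is at a vertex; with two nutrient constraints at most two foods are used. Check each candidate.
sweet potato only: max(1644/370, 29/3) = 9.667 servings → $4.83.
quinoa only: max(1644/200, 29/8) = 8.22 servings → $10.69.
tofu only: max(1644/169, 29/13) = 9.728 servings → $10.70.
banana only: max(1644/446, 29/1) = 29 servings → $5.80.
sweet potato + quinoa with both tight: 3.115 servings and 2.457 servings → $4.75.
sweet potato + tofu with both tight: 3.828 servings and 1.347 servings → $3.40.
sweet potato + banana: intersection lies outside the first quadrant.
quinoa + tofu: the both-tight solution has a negative serving — not a feasible corner.
quinoa + banana with both tight: 3.352 servings and 2.183 servings → $4.79.
tofu + banana with both tight: 2.006 servings and 2.926 servings → $2.79.
Cheapest feasible corner: $2.79.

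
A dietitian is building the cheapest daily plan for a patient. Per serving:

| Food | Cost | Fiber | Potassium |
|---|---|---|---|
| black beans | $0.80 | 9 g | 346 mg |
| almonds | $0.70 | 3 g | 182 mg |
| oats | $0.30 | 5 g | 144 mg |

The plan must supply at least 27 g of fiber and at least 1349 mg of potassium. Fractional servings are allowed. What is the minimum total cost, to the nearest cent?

Check every corner: each single food scaled to meet both minima, and each pair solved so both constraints bind.
black beans only: max(27/9, 1349/346) = 3.899 servings → $3.12.
almonds only: max(27/3, 1349/182) = 9 servings → $6.30.
oats only: max(27/5, 1349/144) = 9.368 servings → $2.81.
black beans + almonds with both tight: 1.445 servings and 4.665 servings → $4.42.
black beans + oats: intersection lies outside the first quadrant.
almonds + oats with both tight: 5.977 servings and 1.814 servings → $4.73.
Cheapest feasible corner: $2.81.

$2.81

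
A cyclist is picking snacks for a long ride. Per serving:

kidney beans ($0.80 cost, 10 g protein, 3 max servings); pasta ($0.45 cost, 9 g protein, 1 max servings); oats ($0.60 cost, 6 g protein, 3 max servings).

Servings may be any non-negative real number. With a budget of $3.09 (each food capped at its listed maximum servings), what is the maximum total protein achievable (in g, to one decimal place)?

41.4 g

Protein per dollar: pasta 20, kidney beans 12.5, oats 10.
Take 1 serving of pasta: spends $0.45, +9.0 g protein (running total 9.0 g).
Take 3 servings of kidney beans: spends $2.40, +30.0 g protein (running total 39.0 g).
Take 0.4 servings of oats: spends $0.24, +2.4 g protein (running total 41.4 g).
Filling greedily by protein-per-dollar is optimal for one linear limit, giving 41.4 g.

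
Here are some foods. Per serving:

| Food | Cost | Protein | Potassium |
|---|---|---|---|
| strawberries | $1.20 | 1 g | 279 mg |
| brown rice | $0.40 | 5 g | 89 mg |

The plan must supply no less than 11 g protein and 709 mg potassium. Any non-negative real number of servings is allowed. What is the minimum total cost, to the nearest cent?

An LP optimum is at a vertex; with two nutrient constraints at most two foods are used. Check each candidate.
strawberries only: max(11/1, 709/279) = 11 servings → $13.20.
brown rice only: max(11/5, 709/89) = 7.966 servings → $3.19.
strawberries + brown rice with both tight: 1.965 servings and 1.807 servings → $3.08.
So the least-cost plan costs $3.08.

$3.08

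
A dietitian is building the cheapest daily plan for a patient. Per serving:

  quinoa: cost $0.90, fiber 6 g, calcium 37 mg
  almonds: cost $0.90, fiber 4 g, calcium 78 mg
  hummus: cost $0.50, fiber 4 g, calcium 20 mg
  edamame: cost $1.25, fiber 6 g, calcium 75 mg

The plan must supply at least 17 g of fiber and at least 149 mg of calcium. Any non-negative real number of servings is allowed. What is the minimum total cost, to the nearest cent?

Compare the cost at each extreme point of the feasible region.
quinoa only: max(17/6, 149/37) = 4.027 servings → $3.62.
almonds only: max(17/4, 149/78) = 4.25 servings → $3.83.
hummus only: max(17/4, 149/20) = 7.45 servings → $3.73.
edamame only: max(17/6, 149/75) = 2.833 servings → $3.54.
quinoa + almonds with both tight: 2.281 servings and 0.8281 servings → $2.80.
quinoa + hummus with both targets exact would need a negative amount; discard.
quinoa + edamame with both tight: 1.671 servings and 1.162 servings → $2.96.
almonds + hummus with both tight: 1.103 servings and 3.147 servings → $2.57.
almonds + edamame with both targets exact would need a negative amount; discard.
hummus + edamame with both tight: 2.117 servings and 1.422 servings → $2.84.
So the least-cost plan costs $2.57.

$2.57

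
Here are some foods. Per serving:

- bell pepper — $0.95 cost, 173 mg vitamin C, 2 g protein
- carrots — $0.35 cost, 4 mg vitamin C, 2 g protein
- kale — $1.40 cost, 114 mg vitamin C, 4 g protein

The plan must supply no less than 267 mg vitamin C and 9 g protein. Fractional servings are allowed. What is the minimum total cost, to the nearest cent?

$2.46

An LP optimum is at a vertex; with two nutrient constraints at most two foods are used. Check each candidate.
bell pepper only: max(267/173, 9/2) = 4.5 servings → $4.28.
carrots only: max(267/4, 9/2) = 66.75 servings → $23.36.
kale only: max(267/114, 9/4) = 2.342 servings → $3.28.
bell pepper + carrots with both tight: 1.473 servings and 3.027 servings → $2.46.
bell pepper + kale with both tight: 0.09052 servings and 2.205 servings → $3.17.
carrots + kale: the both-tight solution has a negative serving — not a feasible corner.
The minimum over all feasible corners is $2.46.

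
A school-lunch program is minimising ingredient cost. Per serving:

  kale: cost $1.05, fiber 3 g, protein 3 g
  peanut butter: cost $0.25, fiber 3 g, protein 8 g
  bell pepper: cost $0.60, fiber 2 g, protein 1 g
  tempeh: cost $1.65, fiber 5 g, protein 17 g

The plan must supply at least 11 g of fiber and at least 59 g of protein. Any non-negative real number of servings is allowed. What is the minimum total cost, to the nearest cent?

This is a tiny linear program; its minimum lies at a vertex of the feasible set. List the vertices and price them.
kale only: max(11/3, 59/3) = 19.67 servings → $20.65.
peanut butter only: max(11/3, 59/8) = 7.375 servings → $1.84.
bell pepper only: max(11/2, 59/1) = 59 servings → $35.40.
tempeh only: max(11/5, 59/17) = 3.471 servings → $5.73.
kale + peanut butter: intersection lies outside the first quadrant.
kale + bell pepper with both targets exact would need a negative amount; discard.
kale + tempeh: the both-tight solution has a negative serving — not a feasible corner.
peanut butter + bell pepper: the both-tight solution has a negative serving — not a feasible corner.
peanut butter + tempeh with both targets exact would need a negative amount; discard.
bell pepper + tempeh with both targets exact would need a negative amount; discard.
So the least-cost plan costs $1.84.

$1.84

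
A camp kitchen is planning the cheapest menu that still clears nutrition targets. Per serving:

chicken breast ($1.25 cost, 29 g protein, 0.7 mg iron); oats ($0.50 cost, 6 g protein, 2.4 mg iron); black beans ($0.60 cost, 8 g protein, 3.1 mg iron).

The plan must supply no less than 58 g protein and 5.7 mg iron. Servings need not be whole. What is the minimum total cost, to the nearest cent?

$2.88

A basic optimal solution has at most two foods positive. Try each food alone and each pair with both targets met exactly.
chicken breast only: max(58/29, 5.7/0.7) = 8.143 servings → $10.18.
oats only: max(58/6, 5.7/2.4) = 9.667 servings → $4.83.
black beans only: max(58/8, 5.7/3.1) = 7.25 servings → $4.35.
chicken breast + oats with both tight: 1.606 servings and 1.907 servings → $2.96.
chicken breast + black beans with both tight: 1.592 servings and 1.479 servings → $2.88.
oats + black beans: the both-tight solution has a negative serving — not a feasible corner.
So the least-cost plan costs $2.88.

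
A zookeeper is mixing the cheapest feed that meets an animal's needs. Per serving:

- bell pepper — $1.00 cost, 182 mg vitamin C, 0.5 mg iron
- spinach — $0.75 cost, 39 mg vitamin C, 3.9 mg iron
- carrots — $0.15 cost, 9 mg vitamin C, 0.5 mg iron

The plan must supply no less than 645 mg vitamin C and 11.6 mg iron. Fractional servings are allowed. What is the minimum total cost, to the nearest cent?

With two linear requirements the optimum uses one or two foods; enumerate the corners.
bell pepper only: max(645/182, 11.6/0.5) = 23.2 servings → $23.20.
spinach only: max(645/39, 11.6/3.9) = 16.54 servings → $12.40.
carrots only: max(645/9, 11.6/0.5) = 71.67 servings → $10.75.
bell pepper + spinach with both tight: 2.989 servings and 2.591 servings → $4.93.
bell pepper + carrots with both tight: 2.521 servings and 20.68 servings → $5.62.
spinach + carrots with both targets exact would need a negative amount; discard.
Cheapest feasible corner: $4.93.

$4.93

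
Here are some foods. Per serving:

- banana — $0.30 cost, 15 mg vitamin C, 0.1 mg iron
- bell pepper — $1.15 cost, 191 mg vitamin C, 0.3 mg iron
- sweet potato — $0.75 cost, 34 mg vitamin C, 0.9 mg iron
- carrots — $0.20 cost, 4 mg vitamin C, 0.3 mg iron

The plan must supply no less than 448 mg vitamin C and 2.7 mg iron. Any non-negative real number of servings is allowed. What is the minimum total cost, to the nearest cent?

$3.89

banana only: max(448/15, 2.7/0.1) = 29.87 servings → $8.96.
bell pepper only: max(448/191, 2.7/0.3) = 9 servings → $10.35.
sweet potato only: max(448/34, 2.7/0.9) = 13.18 servings → $9.88.
carrots only: max(448/4, 2.7/0.3) = 112 servings → $22.40.
banana + bell pepper with both tight: 26.12 servings and 0.2945 servings → $8.17.
banana + sweet potato: intersection lies outside the first quadrant.
banana + carrots: intersection lies outside the first quadrant.
bell pepper + sweet potato with both tight: 1.926 servings and 2.358 servings → $3.98.
bell pepper + carrots with both tight: 2.203 servings and 6.797 servings → $3.89.
sweet potato + carrots: the both-tight solution has a negative serving — not a feasible corner.
So the least-cost plan costs $3.89.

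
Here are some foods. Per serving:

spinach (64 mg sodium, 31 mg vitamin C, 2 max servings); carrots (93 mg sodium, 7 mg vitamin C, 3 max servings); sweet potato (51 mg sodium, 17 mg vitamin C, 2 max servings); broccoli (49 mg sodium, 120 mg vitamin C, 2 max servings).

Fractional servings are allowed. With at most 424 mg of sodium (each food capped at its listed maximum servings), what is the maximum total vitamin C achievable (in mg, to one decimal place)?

Vitamin C per mg sodium: broccoli 2.449, spinach 0.4844, sweet potato 0.3333, carrots 0.07527.
Take 2 servings of broccoli: uses 98 mg sodium, +240.0 mg vitamin C (running total 240.0 mg).
Take 2 servings of spinach: uses 128 mg sodium, +62.0 mg vitamin C (running total 302.0 mg).
Take 2 servings of sweet potato: uses 102 mg sodium, +34.0 mg vitamin C (running total 336.0 mg).
Take 1.032 servings of carrots: uses 96 mg sodium, +7.2 mg vitamin C (running total 343.2 mg).
Greedy by best ratio exhausts the sodium allowance optimally: 343.2 mg.

343.2 mg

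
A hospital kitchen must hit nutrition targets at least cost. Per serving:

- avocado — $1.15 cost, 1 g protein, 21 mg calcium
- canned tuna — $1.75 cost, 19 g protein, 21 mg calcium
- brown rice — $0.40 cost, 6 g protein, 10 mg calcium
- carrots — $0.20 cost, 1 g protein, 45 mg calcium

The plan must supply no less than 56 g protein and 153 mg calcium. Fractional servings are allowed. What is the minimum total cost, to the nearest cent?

An LP optimum is at a vertex; with two nutrient constraints at most two foods are used. Check each candidate.
avocado only: max(56/1, 153/21) = 56 servings → $64.40.
canned tuna only: max(56/19, 153/21) = 7.286 servings → $12.75.
brown rice only: max(56/6, 153/10) = 15.3 servings → $6.12.
carrots only: max(56/1, 153/45) = 56 servings → $11.20.
avocado + canned tuna with both tight: 4.579 servings and 2.706 servings → $10.00.
avocado + brown rice with both tight: 3.086 servings and 8.819 servings → $7.08.
avocado + carrots: intersection lies outside the first quadrant.
canned tuna + brown rice with both targets exact would need a negative amount; discard.
canned tuna + carrots with both tight: 2.838 servings and 2.076 servings → $5.38.
brown rice + carrots with both tight: 9.104 servings and 1.377 servings → $3.92.
So the least-cost plan costs $3.92.

$3.92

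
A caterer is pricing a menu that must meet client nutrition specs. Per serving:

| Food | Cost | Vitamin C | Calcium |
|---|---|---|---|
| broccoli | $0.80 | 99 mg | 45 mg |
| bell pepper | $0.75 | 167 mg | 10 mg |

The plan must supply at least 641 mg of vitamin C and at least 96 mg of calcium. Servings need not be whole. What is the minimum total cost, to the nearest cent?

$3.40

A basic optimal solution has at most two foods positive. Try each food alone and each pair with both targets met exactly.
broccoli only: max(641/99, 96/45) = 6.475 servings → $5.18.
bell pepper only: max(641/167, 96/10) = 9.6 servings → $7.20.
broccoli + bell pepper with both tight: 1.475 servings and 2.964 servings → $3.40.
So the least-cost plan costs $3.40.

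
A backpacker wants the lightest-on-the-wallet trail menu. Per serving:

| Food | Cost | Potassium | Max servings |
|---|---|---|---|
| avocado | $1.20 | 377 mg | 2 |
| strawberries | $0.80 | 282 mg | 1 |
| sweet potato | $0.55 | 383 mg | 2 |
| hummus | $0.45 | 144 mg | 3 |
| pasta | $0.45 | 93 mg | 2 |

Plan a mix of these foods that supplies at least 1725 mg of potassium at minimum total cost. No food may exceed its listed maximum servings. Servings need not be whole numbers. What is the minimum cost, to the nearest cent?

Cost per mg of potassium: sweet potato $0.0014, strawberries $0.0028, hummus $0.0031, avocado $0.0032, pasta $0.0048.
Take 2 servings of sweet potato: +766.0 mg potassium for $1.10 (total $1.10, still need 959.0 mg).
Take 1 serving of strawberries: +282.0 mg potassium for $0.80 (total $1.90, still need 677.0 mg).
Take 3 servings of hummus: +432.0 mg potassium for $1.35 (total $3.25, still need 245.0 mg).
Take 0.6499 servings of avocado: +245.0 mg potassium for $0.78 (total $4.03, still need 0.0 mg).
Filling from the cheapest source first is optimal under one linear minimum: $4.03.

$4.03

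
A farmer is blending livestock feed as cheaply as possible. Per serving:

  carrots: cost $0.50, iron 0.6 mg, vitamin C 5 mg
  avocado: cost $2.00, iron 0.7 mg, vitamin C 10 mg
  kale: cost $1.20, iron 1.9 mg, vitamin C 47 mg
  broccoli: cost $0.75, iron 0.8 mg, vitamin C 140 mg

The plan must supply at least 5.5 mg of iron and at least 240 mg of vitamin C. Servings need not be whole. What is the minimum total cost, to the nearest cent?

With two linear requirements the optimum uses one or two foods; enumerate the corners.
carrots only: max(5.5/0.6, 240/5) = 48 servings → $24.00.
avocado only: max(5.5/0.7, 240/10) = 24 servings → $48.00.
kale only: max(5.5/1.9, 240/47) = 5.106 servings → $6.13.
broccoli only: max(5.5/0.8, 240/140) = 6.875 servings → $5.16.
carrots + avocado with both targets exact would need a negative amount; discard.
carrots + kale with both targets exact would need a negative amount; discard.
carrots + broccoli with both tight: 7.225 servings and 1.456 servings → $4.70.
avocado + kale with both targets exact would need a negative amount; discard.
avocado + broccoli with both tight: 6.422 servings and 1.256 servings → $13.79.
kale + broccoli with both tight: 2.531 servings and 0.8647 servings → $3.69.
Cheapest feasible corner: $3.69.

$3.69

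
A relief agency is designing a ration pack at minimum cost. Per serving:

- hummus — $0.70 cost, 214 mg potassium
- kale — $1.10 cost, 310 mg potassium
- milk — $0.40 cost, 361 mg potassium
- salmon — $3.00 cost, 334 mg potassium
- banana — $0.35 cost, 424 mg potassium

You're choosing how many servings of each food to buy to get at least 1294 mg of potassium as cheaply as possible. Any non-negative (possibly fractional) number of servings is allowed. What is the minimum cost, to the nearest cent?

Cost per mg of potassium: banana $0.0008, milk $0.0011, hummus $0.0033, kale $0.0035, salmon $0.0090.
With no serving limits, use only banana: 1294 mg / 424 mg = 3.052 servings × $0.35 = $1.07.

$1.07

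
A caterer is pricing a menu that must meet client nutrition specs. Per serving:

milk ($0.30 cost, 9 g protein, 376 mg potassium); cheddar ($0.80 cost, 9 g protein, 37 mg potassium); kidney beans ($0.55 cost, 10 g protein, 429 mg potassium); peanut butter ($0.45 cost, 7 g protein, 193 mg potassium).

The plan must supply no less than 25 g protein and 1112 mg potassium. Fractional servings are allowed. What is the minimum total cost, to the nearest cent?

At the optimum either one food covers both requirements or two foods hit both targets exactly; no other combination can be cheaper.
milk only: max(25/9, 1112/376) = 2.957 servings → $0.89.
cheddar only: max(25/9, 1112/37) = 30.05 servings → $24.04.
kidney beans only: max(25/10, 1112/429) = 2.592 servings → $1.43.
peanut butter only: max(25/7, 1112/193) = 5.762 servings → $2.59.
milk + cheddar: the both-tight solution has a negative serving — not a feasible corner.
milk + kidney beans with both targets exact would need a negative amount; discard.
milk + peanut butter: the both-tight solution has a negative serving — not a feasible corner.
cheddar + kidney beans: intersection lies outside the first quadrant.
cheddar + peanut butter: the both-tight solution has a negative serving — not a feasible corner.
kidney beans + peanut butter: the both-tight solution has a negative serving — not a feasible corner.
Cheapest feasible corner: $0.89.

$0.89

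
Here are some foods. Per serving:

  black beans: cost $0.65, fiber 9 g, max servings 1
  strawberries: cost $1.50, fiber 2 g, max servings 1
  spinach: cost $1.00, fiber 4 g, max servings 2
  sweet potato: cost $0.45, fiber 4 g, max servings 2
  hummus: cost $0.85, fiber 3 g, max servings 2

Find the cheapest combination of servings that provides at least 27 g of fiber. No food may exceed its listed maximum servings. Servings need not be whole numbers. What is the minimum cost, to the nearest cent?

$4.12

Cost per g of fiber: black beans $0.0722, sweet potato $0.1125, spinach $0.2500, hummus $0.2833, strawberries $0.7500.
Take 1 serving of black beans: +9.0 g fiber for $0.65 (total $0.65, still need 18.0 g).
Take 2 servings of sweet potato: +8.0 g fiber for $0.90 (total $1.55, still need 10.0 g).
Take 2 servings of spinach: +8.0 g fiber for $2.00 (total $3.55, still need 2.0 g).
Take 0.6667 servings of hummus: +2.0 g fiber for $0.57 (total $4.12, still need 0.0 g).
Filling from the cheapest source first is optimal under one linear minimum: $4.12.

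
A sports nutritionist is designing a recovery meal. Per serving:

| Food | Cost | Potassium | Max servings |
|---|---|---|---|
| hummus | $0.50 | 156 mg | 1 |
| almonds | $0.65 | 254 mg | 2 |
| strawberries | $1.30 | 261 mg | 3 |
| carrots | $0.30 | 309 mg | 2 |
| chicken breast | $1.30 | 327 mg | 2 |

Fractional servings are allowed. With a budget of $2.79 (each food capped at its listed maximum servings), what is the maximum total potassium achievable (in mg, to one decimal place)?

1380.1 mg

Potassium per dollar: carrots 1030, almonds 390.8, hummus 312, chicken breast 251.5, strawberries 200.8.
Take 2 servings of carrots: spends $0.60, +618.0 mg potassium (running total 618.0 mg).
Take 2 servings of almonds: spends $1.30, +508.0 mg potassium (running total 1126.0 mg).
Take 1 serving of hummus: spends $0.50, +156.0 mg potassium (running total 1282.0 mg).
Take 0.3 servings of chicken breast: spends $0.39, +98.1 mg potassium (running total 1380.1 mg).
Greedy by best ratio exhausts the cost allowance optimally: 1380.1 mg.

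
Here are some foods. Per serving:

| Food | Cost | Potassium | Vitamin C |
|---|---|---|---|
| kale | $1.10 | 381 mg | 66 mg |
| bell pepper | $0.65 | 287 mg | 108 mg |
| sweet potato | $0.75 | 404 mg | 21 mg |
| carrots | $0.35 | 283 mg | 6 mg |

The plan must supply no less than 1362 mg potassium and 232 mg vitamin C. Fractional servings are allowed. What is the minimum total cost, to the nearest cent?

$2.27

A basic optimal solution has at most two foods positive. Try each food alone and each pair with both targets met exactly.
kale only: max(1362/381, 232/66) = 3.575 servings → $3.93.
bell pepper only: max(1362/287, 232/108) = 4.746 servings → $3.08.
sweet potato only: max(1362/404, 232/21) = 11.05 servings → $8.29.
carrots only: max(1362/283, 232/6) = 38.67 servings → $13.53.
kale + bell pepper: the both-tight solution has a negative serving — not a feasible corner.
kale + sweet potato with both tight: 3.49 servings and 0.08037 servings → $3.90.
kale + carrots with both tight: 3.507 servings and 0.09151 servings → $3.89.
bell pepper + sweet potato with both tight: 1.732 servings and 2.141 servings → $2.73.
bell pepper + carrots with both tight: 1.993 servings and 2.791 servings → $2.27.
sweet potato + carrots: the both-tight solution has a negative serving — not a feasible corner.
The minimum over all feasible corners is $2.27.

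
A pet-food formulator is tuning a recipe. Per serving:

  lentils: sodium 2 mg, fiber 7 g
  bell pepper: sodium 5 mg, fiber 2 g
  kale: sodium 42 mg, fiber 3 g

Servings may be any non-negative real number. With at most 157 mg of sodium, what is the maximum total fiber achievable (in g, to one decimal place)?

Fiber per mg sodium: lentils 3.5, bell pepper 0.4, kale 0.07143.
With no serving limits, spend the whole sodium allowance on lentils: 157 mg / 2 mg × 7 g = 549.5 g.

549.5 g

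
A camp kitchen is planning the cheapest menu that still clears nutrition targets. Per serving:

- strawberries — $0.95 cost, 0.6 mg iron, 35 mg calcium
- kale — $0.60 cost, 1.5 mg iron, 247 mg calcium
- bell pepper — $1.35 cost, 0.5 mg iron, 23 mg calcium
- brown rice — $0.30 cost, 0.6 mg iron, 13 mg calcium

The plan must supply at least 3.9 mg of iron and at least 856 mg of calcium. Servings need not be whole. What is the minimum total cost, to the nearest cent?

$2.08

This is a tiny linear program; its minimum lies at a vertex of the feasible set. List the vertices and price them.
strawberries only: max(3.9/0.6, 856/35) = 24.46 servings → $23.23.
kale only: max(3.9/1.5, 856/247) = 3.466 servings → $2.08.
bell pepper only: max(3.9/0.5, 856/23) = 37.22 servings → $50.24.
brown rice only: max(3.9/0.6, 856/13) = 65.85 servings → $19.75.
strawberries + kale with both targets exact would need a negative amount; discard.
strawberries + bell pepper: intersection lies outside the first quadrant.
strawberries + brown rice with both targets exact would need a negative amount; discard.
kale + bell pepper: the both-tight solution has a negative serving — not a feasible corner.
kale + brown rice with both targets exact would need a negative amount; discard.
bell pepper + brown rice: intersection lies outside the first quadrant.
The minimum over all feasible corners is $2.08.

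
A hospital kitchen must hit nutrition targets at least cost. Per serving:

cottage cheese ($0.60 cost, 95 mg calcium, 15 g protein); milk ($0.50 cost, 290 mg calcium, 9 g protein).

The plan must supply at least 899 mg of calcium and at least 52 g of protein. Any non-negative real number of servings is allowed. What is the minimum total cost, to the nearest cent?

$2.42

The cheapest plan sits at a corner of the feasible region — with two constraints it uses at most two foods.
cottage cheese only: max(899/95, 52/15) = 9.463 servings → $5.68.
milk only: max(899/290, 52/9) = 5.778 servings → $2.89.
cottage cheese + milk with both tight: 2 servings and 2.445 servings → $2.42.
The minimum over all feasible corners is $2.42.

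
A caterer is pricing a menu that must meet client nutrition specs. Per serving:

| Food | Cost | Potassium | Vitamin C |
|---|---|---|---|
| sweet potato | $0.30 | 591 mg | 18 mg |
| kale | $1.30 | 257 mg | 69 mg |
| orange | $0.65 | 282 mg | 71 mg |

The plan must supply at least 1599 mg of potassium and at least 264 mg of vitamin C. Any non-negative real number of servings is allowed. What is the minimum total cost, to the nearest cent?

$2.56

The cheapest plan sits at a corner of the feasible region — with two constraints it uses at most two foods.
sweet potato only: max(1599/591, 264/18) = 14.67 servings → $4.40.
kale only: max(1599/257, 264/69) = 6.222 servings → $8.09.
orange only: max(1599/282, 264/71) = 5.67 servings → $3.69.
sweet potato + kale with both tight: 1.175 servings and 3.52 servings → $4.93.
sweet potato + orange with both tight: 1.06 servings and 3.45 servings → $2.56.
kale + orange: intersection lies outside the first quadrant.
So the least-cost plan costs $2.56.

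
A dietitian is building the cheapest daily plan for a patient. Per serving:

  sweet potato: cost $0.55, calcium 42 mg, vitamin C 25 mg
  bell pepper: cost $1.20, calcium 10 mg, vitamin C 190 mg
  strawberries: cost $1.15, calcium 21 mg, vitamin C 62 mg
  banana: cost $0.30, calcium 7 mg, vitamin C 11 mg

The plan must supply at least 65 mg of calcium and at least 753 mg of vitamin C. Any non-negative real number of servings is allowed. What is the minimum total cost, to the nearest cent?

$5.00

Two binding constraints pin down two serving amounts, so the optimal mix uses at most two foods. The candidates are each food alone (scaled to the tighter of calcium/vitamin C) and each pair with both constraints tight.
sweet potato only: max(65/42, 753/25) = 30.12 servings → $16.57.
bell pepper only: max(65/10, 753/190) = 6.5 servings → $7.80.
strawberries only: max(65/21, 753/62) = 12.15 servings → $13.97.
banana only: max(65/7, 753/11) = 68.45 servings → $20.54.
sweet potato + bell pepper with both tight: 0.6235 servings and 3.881 servings → $5.00.
sweet potato + strawberries with both targets exact would need a negative amount; discard.
sweet potato + banana: the both-tight solution has a negative serving — not a feasible corner.
bell pepper + strawberries with both tight: 3.496 servings and 1.43 servings → $5.84.
bell pepper + banana with both tight: 3.734 servings and 3.951 servings → $5.67.
strawberries + banana with both targets exact would need a negative amount; discard.
Cheapest feasible corner: $5.00.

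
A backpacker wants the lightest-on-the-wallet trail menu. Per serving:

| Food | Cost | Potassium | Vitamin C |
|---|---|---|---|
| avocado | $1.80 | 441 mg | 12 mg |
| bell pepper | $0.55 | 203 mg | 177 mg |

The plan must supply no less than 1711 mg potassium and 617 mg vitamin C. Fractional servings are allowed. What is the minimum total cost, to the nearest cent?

$4.64

avocado only: max(1711/441, 617/12) = 51.42 servings → $92.55.
bell pepper only: max(1711/203, 617/177) = 8.429 servings → $4.64.
avocado + bell pepper with both tight: 2.349 servings and 3.327 servings → $6.06.
The minimum over all feasible corners is $4.64.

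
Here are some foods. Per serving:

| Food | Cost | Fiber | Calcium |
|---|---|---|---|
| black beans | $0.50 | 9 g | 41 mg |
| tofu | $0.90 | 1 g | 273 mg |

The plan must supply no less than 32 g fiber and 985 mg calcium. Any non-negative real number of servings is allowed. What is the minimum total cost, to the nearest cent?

$4.42

A basic optimal solution has at most two foods positive. Try each food alone and each pair with both targets met exactly.
black beans only: max(32/9, 985/41) = 24.02 servings → $12.01.
tofu only: max(32/1, 985/273) = 32 servings → $28.80.
black beans + tofu with both tight: 3.208 servings and 3.126 servings → $4.42.
The minimum over all feasible corners is $4.42.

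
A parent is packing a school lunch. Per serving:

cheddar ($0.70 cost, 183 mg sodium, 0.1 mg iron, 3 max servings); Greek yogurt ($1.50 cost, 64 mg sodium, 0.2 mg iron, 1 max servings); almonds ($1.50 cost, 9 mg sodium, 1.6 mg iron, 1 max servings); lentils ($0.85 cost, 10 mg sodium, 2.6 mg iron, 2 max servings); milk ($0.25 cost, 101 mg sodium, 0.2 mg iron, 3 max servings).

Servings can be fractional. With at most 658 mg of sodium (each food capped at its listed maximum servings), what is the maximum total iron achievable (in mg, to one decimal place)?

Iron per mg sodium: lentils 0.26, almonds 0.1778, Greek yogurt 0.003125, milk 0.00198, cheddar 0.0005464.
Take 2 servings of lentils: uses 20 mg sodium, +5.2 mg iron (running total 5.2 mg).
Take 1 serving of almonds: uses 9 mg sodium, +1.6 mg iron (running total 6.8 mg).
Take 1 serving of Greek yogurt: uses 64 mg sodium, +0.2 mg iron (running total 7.0 mg).
Take 3 servings of milk: uses 303 mg sodium, +0.6 mg iron (running total 7.6 mg).
Take 1.432 servings of cheddar: uses 262 mg sodium, +0.1 mg iron (running total 7.7 mg).
Filling greedily by iron-per-mg sodium is optimal for one linear limit, giving 7.7 mg.

7.7 mg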